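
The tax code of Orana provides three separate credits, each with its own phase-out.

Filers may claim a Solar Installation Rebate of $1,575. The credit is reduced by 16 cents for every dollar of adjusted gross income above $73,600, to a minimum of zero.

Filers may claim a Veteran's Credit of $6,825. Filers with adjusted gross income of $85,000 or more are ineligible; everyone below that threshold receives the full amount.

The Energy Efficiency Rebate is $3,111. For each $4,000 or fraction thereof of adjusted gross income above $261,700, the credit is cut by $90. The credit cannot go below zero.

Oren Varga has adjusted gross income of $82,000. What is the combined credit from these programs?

Solar Installation Rebate: 16% of the $8,400 excess over $73,600 is $1,344; credit = $1,575 − $1,344 = $231.
Veteran's Credit: $82,000 is below the $85,000 cutoff, so the full $6,825 applies.
Energy Efficiency Rebate: $82,000 is at or below the $261,700 threshold, so the full $3,111 applies.
Total: $231 + $6,825 + $3,111 = $10,167.

$10,167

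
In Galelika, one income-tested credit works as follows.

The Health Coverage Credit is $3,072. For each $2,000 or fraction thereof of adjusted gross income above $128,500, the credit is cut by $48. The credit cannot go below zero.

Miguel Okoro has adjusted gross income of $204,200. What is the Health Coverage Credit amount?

Health Coverage Credit: income exceeds $128,500 by $75,700, which is 38 full-or-partial $2,000 increments; reduction = 38 × $48 = $1,824, leaving $1,248.

$1,248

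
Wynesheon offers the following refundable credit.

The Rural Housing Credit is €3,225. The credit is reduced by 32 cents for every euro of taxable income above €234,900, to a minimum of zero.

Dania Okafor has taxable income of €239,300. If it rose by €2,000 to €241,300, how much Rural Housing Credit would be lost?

€640

At €239,300 — 32% of the €4,400 excess over €234,900 is €1,408; credit = €3,225 − €1,408 = €1,817.
At €241,300 — 32% of the €6,400 excess over €234,900 is €2,048; credit = €3,225 − €2,048 = €1,177.
Lost: €1,817 − €1,177 = €640.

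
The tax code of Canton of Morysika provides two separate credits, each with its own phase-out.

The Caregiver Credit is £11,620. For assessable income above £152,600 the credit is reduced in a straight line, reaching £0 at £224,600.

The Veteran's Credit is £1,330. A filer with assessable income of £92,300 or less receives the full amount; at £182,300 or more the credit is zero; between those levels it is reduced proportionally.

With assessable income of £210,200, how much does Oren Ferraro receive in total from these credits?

£2,324

Caregiver Credit: £210,200 is £57,600 into a £72,000 phase-out range, leaving 14,400/72,000 of the credit: £11,620 × 14,400/72,000 = £2,324.
Veteran's Credit: £210,200 is at or above £182,300, so the credit is £0.
Total: £2,324 + £0 = £2,324.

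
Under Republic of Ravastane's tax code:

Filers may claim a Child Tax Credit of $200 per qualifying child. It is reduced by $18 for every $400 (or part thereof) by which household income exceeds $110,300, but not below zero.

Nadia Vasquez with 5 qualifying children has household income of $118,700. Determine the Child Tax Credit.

Child Tax Credit: base = 5 × $200 = $1,000. income exceeds $110,300 by $8,400, which is 21 full-or-partial $400 increments; reduction = 21 × $18 = $378, leaving $622.

$622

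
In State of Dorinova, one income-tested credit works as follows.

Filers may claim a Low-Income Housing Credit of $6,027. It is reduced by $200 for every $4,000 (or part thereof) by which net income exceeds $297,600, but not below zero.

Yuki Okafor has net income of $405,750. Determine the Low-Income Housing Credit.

$427

Low-Income Housing Credit: income exceeds $297,600 by $108,150, which is 28 full-or-partial $4,000 increments; reduction = 28 × $200 = $5,600, leaving $427.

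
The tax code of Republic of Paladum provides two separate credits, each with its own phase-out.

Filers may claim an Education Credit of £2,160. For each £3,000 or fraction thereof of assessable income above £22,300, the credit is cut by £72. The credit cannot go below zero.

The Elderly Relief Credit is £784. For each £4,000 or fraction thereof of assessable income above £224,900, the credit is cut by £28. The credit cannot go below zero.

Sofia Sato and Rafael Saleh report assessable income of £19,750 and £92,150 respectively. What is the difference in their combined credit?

Sofia (£19,750): Education Credit: £19,750 is at or below the £22,300 threshold, so the full £2,160 applies. Elderly Relief Credit: £19,750 is at or below the £224,900 threshold, so the full £784 applies. total £2,160 + £784 = £2,944
Rafael (£92,150): Education Credit: income exceeds £22,300 by £69,850, which is 24 full-or-partial £3,000 increments; reduction = 24 × £72 = £1,728, leaving £432. Elderly Relief Credit: £92,150 is at or below the £224,900 threshold, so the full £784 applies. total £432 + £784 = £1,216
Difference: |£2,944 − £1,216| = £1,728.

£1,728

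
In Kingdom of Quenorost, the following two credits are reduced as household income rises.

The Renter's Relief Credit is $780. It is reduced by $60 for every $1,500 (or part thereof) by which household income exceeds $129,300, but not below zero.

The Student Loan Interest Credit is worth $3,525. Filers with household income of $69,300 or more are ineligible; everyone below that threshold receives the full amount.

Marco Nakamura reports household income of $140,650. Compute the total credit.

$300

Renter's Relief Credit: income exceeds $129,300 by $11,350, which is 8 full-or-partial $1,500 increments; reduction = 8 × $60 = $480, leaving $300.
Student Loan Interest Credit: $140,650 meets or exceeds the $69,300 cutoff, so the credit is $0.
Total: $300 + $0 = $300.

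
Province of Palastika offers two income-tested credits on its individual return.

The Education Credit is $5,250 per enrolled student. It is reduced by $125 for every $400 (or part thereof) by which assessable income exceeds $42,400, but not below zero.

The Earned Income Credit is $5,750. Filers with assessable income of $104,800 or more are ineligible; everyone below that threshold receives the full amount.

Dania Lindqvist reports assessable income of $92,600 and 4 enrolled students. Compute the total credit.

$11,000

Education Credit: base = 4 × $5,250 = $21,000. income exceeds $42,400 by $50,200, which is 126 full-or-partial $400 increments; reduction = 126 × $125 = $15,750, leaving $5,250.
Earned Income Credit: $92,600 is below the $104,800 cutoff, so the full $5,750 applies.
Total: $5,250 + $5,750 = $11,000.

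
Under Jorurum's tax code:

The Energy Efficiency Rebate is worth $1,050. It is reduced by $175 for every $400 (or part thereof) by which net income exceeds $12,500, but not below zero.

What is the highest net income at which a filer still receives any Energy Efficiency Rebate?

After 5 increments the reduction is 5 × $175 = $875, leaving $175; one more increment wipes it out. Increment 5 ends at excess 5 × $400 = $2,000, so the highest qualifying income is $12,500 + $2,000 = $14,500.

$14,500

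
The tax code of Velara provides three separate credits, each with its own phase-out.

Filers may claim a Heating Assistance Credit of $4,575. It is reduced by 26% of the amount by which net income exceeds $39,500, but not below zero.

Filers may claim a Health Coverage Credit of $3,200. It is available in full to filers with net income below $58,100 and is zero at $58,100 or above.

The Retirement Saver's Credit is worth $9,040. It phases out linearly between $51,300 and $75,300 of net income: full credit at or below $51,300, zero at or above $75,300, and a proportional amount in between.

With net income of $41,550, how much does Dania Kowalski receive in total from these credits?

$16,282

Heating Assistance Credit: 26% of the $2,050 excess over $39,500 is $533; credit = $4,575 − $533 = $4,042.
Health Coverage Credit: $41,550 is below the $58,100 cutoff, so the full $3,200 applies.
Retirement Saver's Credit: $41,550 is at or below the $51,300 threshold, so the full $9,040 applies.
Total: $4,042 + $3,200 + $9,040 = $16,282.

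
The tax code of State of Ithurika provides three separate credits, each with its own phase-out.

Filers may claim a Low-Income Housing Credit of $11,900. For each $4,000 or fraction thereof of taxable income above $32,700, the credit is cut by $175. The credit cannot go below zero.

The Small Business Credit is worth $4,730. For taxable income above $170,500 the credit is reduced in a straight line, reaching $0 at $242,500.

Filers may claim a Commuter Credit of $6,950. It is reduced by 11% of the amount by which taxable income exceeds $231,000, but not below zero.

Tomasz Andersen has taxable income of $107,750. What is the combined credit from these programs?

Low-Income Housing Credit: income exceeds $32,700 by $75,050, which is 19 full-or-partial $4,000 increments; reduction = 19 × $175 = $3,325, leaving $8,575.
Small Business Credit: $107,750 is at or below the $170,500 threshold, so the full $4,730 applies.
Commuter Credit: $107,750 is at or below the $231,000 threshold, so the full $6,950 applies.
Total: $8,575 + $4,730 + $6,950 = $20,255.

$20,255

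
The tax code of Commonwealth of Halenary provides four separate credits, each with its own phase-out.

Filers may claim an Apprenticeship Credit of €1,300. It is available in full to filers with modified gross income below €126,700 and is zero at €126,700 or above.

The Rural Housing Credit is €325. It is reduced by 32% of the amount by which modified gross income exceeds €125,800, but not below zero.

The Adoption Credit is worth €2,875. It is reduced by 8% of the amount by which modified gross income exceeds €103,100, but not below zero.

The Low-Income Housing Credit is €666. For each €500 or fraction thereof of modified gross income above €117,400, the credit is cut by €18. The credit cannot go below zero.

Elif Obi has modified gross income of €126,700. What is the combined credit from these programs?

Apprenticeship Credit: €126,700 meets or exceeds the €126,700 cutoff, so the credit is €0.
Rural Housing Credit: 32% of the €900 excess over €125,800 is €288; credit = €325 − €288 = €37.
Adoption Credit: 8% of the €23,600 excess over €103,100 is €1,888; credit = €2,875 − €1,888 = €987.
Low-Income Housing Credit: income exceeds €117,400 by €9,300, which is 19 full-or-partial €500 increments; reduction = 19 × €18 = €342, leaving €324.
Total: €0 + €37 + €987 + €324 = €1,348.

€1,348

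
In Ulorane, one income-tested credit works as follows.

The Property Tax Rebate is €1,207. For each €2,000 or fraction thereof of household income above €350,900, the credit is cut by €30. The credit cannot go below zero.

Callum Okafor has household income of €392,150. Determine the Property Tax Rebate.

€577

Property Tax Rebate: income exceeds €350,900 by €41,250, which is 21 full-or-partial €2,000 increments; reduction = 21 × €30 = €630, leaving €577.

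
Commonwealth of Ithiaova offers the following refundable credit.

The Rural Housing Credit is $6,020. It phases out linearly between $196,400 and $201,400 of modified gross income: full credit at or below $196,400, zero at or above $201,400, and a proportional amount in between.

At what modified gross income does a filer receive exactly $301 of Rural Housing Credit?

$301 is 301/6,020 of the full $6,020, so 5,719/6,020 of the $5,000 range has been used: income = $196,400 + $5,000 × 5,719/6,020 = $201,150.

$201,150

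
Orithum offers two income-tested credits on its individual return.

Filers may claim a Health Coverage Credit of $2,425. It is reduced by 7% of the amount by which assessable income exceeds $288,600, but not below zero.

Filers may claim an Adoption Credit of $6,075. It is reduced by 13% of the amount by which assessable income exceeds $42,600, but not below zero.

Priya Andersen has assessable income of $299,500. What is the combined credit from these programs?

$1,662

Health Coverage Credit: 7% of the $10,900 excess over $288,600 is $763; credit = $2,425 − $763 = $1,662.
Adoption Credit: 13% of the $256,900 excess over $42,600 is $33,397 ≥ base, so the credit is $0.
Total: $1,662 + $0 = $1,662.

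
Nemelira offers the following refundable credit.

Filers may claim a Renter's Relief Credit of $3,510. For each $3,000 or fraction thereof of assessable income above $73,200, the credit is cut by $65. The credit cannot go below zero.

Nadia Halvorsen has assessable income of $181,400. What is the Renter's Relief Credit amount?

$1,105

Renter's Relief Credit: income exceeds $73,200 by $108,200, which is 37 full-or-partial $3,000 increments; reduction = 37 × $65 = $2,405, leaving $1,105.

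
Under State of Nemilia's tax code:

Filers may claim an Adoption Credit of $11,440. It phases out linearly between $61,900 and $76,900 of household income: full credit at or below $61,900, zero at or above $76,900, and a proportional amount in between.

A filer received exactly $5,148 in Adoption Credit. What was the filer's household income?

$70,150

$5,148 is 5,148/11,440 of the full $11,440, so 6,292/11,440 of the $15,000 range has been used: income = $61,900 + $15,000 × 6,292/11,440 = $70,150.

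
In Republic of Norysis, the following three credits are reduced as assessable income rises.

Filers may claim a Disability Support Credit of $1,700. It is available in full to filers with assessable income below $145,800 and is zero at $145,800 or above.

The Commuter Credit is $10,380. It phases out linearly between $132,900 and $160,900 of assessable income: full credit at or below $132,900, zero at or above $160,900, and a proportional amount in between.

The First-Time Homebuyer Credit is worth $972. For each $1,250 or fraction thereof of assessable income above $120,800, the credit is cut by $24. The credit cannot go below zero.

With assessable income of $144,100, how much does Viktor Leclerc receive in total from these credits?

$8,444

Disability Support Credit: $144,100 is below the $145,800 cutoff, so the full $1,700 applies.
Commuter Credit: $144,100 is $11,200 into a $28,000 phase-out range, leaving 16,800/28,000 of the credit: $10,380 × 16,800/28,000 = $6,228.
First-Time Homebuyer Credit: income exceeds $120,800 by $23,300, which is 19 full-or-partial $1,250 increments; reduction = 19 × $24 = $456, leaving $516.
Total: $1,700 + $6,228 + $516 = $8,444.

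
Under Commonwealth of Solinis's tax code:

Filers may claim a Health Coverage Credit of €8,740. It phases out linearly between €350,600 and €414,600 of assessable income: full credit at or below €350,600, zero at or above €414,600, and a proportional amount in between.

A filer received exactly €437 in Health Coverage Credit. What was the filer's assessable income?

€437 is 437/8,740 of the full €8,740, so 8,303/8,740 of the €64,000 range has been used: income = €350,600 + €64,000 × 8,303/8,740 = €411,400.

€411,400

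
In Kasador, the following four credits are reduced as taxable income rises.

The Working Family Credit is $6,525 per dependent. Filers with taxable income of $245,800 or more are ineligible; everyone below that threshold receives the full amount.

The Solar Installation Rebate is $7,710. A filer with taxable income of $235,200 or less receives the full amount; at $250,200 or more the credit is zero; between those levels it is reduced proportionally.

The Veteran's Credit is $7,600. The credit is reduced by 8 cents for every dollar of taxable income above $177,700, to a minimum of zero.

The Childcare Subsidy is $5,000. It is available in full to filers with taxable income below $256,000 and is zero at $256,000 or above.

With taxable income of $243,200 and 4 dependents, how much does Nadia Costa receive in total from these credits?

Working Family Credit: base = 4 × $6,525 = $26,100. $243,200 is below the $245,800 cutoff, so the full $26,100 applies.
Solar Installation Rebate: $243,200 is $8,000 into a $15,000 phase-out range, leaving 7,000/15,000 of the credit: $7,710 × 7,000/15,000 = $3,598.
Veteran's Credit: 8% of the $65,500 excess over $177,700 is $5,240; credit = $7,600 − $5,240 = $2,360.
Childcare Subsidy: $243,200 is below the $256,000 cutoff, so the full $5,000 applies.
Total: $26,100 + $3,598 + $2,360 + $5,000 = $37,058.

$37,058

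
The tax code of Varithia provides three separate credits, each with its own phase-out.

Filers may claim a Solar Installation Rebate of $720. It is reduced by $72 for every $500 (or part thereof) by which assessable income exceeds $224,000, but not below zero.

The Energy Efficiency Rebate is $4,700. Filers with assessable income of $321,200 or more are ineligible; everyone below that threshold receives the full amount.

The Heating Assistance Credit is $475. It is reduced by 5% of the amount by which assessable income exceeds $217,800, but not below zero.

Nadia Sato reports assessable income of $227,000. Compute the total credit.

Solar Installation Rebate: income exceeds $224,000 by $3,000, which is 6 full-or-partial $500 increments; reduction = 6 × $72 = $432, leaving $288.
Energy Efficiency Rebate: $227,000 is below the $321,200 cutoff, so the full $4,700 applies.
Heating Assistance Credit: 5% of the $9,200 excess over $217,800 is $460; credit = $475 − $460 = $15.
Total: $288 + $4,700 + $15 = $5,003.

$5,003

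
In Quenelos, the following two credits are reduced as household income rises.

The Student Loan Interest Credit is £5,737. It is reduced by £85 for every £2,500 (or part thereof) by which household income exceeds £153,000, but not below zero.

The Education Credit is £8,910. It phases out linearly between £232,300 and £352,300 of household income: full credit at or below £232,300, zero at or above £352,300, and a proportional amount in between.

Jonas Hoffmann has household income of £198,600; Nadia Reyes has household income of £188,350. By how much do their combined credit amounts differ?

Jonas (£198,600): Student Loan Interest Credit: income exceeds £153,000 by £45,600, which is 19 full-or-partial £2,500 increments; reduction = 19 × £85 = £1,615, leaving £4,122. Education Credit: £198,600 is at or below the £232,300 threshold, so the full £8,910 applies. total £4,122 + £8,910 = £13,032
Nadia (£188,350): Student Loan Interest Credit: income exceeds £153,000 by £35,350, which is 15 full-or-partial £2,500 increments; reduction = 15 × £85 = £1,275, leaving £4,462. Education Credit: £188,350 is at or below the £232,300 threshold, so the full £8,910 applies. total £4,462 + £8,910 = £13,372
Difference: |£13,032 − £13,372| = £340.

£340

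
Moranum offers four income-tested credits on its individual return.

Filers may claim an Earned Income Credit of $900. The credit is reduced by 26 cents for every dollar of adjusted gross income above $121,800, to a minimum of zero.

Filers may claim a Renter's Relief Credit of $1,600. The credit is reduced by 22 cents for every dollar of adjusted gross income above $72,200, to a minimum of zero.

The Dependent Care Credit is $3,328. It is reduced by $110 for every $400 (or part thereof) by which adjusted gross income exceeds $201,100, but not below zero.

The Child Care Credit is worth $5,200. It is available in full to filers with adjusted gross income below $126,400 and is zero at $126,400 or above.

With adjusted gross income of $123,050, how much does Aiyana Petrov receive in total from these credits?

$9,103

Earned Income Credit: 26% of the $1,250 excess over $121,800 is $325; credit = $900 − $325 = $575.
Renter's Relief Credit: 22% of the $50,850 excess over $72,200 is $11,187 ≥ base, so the credit is $0.
Dependent Care Credit: $123,050 is at or below the $201,100 threshold, so the full $3,328 applies.
Child Care Credit: $123,050 is below the $126,400 cutoff, so the full $5,200 applies.
Total: $575 + $0 + $3,328 + $5,200 = $9,103.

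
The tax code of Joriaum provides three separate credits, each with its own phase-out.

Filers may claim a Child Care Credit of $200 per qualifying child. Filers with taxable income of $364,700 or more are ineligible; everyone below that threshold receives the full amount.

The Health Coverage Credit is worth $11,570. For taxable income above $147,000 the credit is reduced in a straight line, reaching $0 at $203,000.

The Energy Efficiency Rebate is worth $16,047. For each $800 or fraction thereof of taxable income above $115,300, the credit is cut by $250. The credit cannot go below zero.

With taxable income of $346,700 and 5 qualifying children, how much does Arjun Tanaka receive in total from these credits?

Child Care Credit: base = 5 × $200 = $1,000. $346,700 is below the $364,700 cutoff, so the full $1,000 applies.
Health Coverage Credit: $346,700 is at or above $203,000, so the credit is $0.
Energy Efficiency Rebate: income exceeds $115,300 by $231,400 → 290 increments × $250 = $72,500 ≥ base, so the credit is $0.
Total: $1,000 + $0 + $0 = $1,000.

$1,000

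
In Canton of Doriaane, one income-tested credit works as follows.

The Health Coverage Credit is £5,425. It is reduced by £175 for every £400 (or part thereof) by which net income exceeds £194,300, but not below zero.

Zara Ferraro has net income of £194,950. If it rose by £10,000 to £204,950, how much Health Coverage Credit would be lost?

At £194,950 — income exceeds £194,300 by £650, which is 2 full-or-partial £400 increments; reduction = 2 × £175 = £350, leaving £5,075.
At £204,950 — income exceeds £194,300 by £10,650, which is 27 full-or-partial £400 increments; reduction = 27 × £175 = £4,725, leaving £700.
Lost: £5,075 − £700 = £4,375.

£4,375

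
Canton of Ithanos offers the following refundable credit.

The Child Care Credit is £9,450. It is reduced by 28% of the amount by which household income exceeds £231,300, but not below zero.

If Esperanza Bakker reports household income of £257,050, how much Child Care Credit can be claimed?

£2,240

Child Care Credit: 28% of the £25,750 excess over £231,300 is £7,210; credit = £9,450 − £7,210 = £2,240.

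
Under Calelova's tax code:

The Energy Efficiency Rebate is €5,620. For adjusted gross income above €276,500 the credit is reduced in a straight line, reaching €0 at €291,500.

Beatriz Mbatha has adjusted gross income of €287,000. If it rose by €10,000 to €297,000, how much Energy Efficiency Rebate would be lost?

€1,686

At €287,000 — €287,000 is €10,500 into a €15,000 phase-out range, leaving 4,500/15,000 of the credit: €5,620 × 4,500/15,000 = €1,686.
At €297,000 — €297,000 is at or above €291,500, so the credit is €0.
Lost: €1,686 − €0 = €1,686.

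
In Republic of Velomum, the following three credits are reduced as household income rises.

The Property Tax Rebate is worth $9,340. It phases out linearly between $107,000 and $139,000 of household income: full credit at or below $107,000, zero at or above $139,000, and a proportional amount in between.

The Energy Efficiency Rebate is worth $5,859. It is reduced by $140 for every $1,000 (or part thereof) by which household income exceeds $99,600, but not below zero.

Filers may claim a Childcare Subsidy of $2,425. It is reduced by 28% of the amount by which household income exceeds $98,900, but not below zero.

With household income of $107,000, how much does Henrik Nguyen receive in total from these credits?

Property Tax Rebate: $107,000 is at or below the $107,000 threshold, so the full $9,340 applies.
Energy Efficiency Rebate: income exceeds $99,600 by $7,400, which is 8 full-or-partial $1,000 increments; reduction = 8 × $140 = $1,120, leaving $4,739.
Childcare Subsidy: 28% of the $8,100 excess over $98,900 is $2,268; credit = $2,425 − $2,268 = $157.
Total: $9,340 + $4,739 + $157 = $14,236.

$14,236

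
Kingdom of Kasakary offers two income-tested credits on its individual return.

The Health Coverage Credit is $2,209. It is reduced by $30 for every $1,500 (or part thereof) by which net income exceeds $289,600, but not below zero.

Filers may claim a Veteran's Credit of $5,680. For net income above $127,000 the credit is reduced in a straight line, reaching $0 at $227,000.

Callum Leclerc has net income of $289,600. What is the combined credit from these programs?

Health Coverage Credit: $289,600 is at or below the $289,600 threshold, so the full $2,209 applies.
Veteran's Credit: $289,600 is at or above $227,000, so the credit is $0.
Total: $2,209 + $0 = $2,209.

$2,209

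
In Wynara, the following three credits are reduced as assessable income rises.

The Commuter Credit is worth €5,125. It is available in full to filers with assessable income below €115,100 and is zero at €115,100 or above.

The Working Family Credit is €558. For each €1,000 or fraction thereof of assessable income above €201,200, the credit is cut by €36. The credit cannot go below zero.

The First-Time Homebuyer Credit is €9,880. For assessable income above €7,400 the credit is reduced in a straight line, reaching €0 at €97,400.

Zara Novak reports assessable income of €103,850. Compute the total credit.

Commuter Credit: €103,850 is below the €115,100 cutoff, so the full €5,125 applies.
Working Family Credit: €103,850 is at or below the €201,200 threshold, so the full €558 applies.
First-Time Homebuyer Credit: €103,850 is at or above €97,400, so the credit is €0.
Total: €5,125 + €558 + €0 = €5,683.

€5,683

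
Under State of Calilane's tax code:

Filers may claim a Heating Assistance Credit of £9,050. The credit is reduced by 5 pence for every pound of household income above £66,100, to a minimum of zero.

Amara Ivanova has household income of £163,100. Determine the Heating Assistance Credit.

Heating Assistance Credit: 5% of the £97,000 excess over £66,100 is £4,850; credit = £9,050 − £4,850 = £4,200.

£4,200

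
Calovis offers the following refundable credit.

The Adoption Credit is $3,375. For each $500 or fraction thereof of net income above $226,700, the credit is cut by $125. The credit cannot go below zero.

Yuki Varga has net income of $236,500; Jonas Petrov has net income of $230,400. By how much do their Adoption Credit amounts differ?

Yuki ($236,500): Adoption Credit: income exceeds $226,700 by $9,800, which is 20 full-or-partial $500 increments; reduction = 20 × $125 = $2,500, leaving $875.
Jonas ($230,400): Adoption Credit: income exceeds $226,700 by $3,700, which is 8 full-or-partial $500 increments; reduction = 8 × $125 = $1,000, leaving $2,375.
Difference: |$875 − $2,375| = $1,500.

$1,500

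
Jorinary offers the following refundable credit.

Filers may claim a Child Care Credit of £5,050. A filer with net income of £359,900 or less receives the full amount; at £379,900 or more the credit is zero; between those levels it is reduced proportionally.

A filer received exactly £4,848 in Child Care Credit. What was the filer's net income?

£4,848 is 4,848/5,050 of the full £5,050, so 202/5,050 of the £20,000 range has been used: income = £359,900 + £20,000 × 202/5,050 = £360,700.

£360,700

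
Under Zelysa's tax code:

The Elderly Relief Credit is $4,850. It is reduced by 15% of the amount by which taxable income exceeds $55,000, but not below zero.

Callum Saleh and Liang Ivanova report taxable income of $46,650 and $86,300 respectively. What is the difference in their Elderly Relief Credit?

$4,695

Callum ($46,650): Elderly Relief Credit: $46,650 is at or below the $55,000 threshold, so the full $4,850 applies.
Liang ($86,300): Elderly Relief Credit: 15% of the $31,300 excess over $55,000 is $4,695; credit = $4,850 − $4,695 = $155.
Difference: |$4,850 − $155| = $4,695.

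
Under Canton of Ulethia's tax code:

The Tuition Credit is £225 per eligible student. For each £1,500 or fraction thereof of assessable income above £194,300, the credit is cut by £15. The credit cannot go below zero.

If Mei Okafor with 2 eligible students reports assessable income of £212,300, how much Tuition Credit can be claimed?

Tuition Credit: base = 2 × £225 = £450. income exceeds £194,300 by £18,000, which is 12 full-or-partial £1,500 increments; reduction = 12 × £15 = £180, leaving £270.

£270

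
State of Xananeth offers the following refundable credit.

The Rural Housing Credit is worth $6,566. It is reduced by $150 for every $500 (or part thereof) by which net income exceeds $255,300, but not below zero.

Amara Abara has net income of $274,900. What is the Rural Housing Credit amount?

Rural Housing Credit: income exceeds $255,300 by $19,600, which is 40 full-or-partial $500 increments; reduction = 40 × $150 = $6,000, leaving $566.

$566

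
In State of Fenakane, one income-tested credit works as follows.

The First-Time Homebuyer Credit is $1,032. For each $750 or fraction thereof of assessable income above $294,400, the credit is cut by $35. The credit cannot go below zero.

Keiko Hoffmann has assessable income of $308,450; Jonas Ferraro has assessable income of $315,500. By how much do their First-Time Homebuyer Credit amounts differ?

Keiko ($308,450): First-Time Homebuyer Credit: income exceeds $294,400 by $14,050, which is 19 full-or-partial $750 increments; reduction = 19 × $35 = $665, leaving $367.
Jonas ($315,500): First-Time Homebuyer Credit: income exceeds $294,400 by $21,100, which is 29 full-or-partial $750 increments; reduction = 29 × $35 = $1,015, leaving $17.
Difference: |$367 − $17| = $350.

$350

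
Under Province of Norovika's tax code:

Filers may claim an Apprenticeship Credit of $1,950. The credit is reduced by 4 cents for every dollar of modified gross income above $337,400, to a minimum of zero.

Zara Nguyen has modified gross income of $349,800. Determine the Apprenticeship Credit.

$1,454

Apprenticeship Credit: 4% of the $12,400 excess over $337,400 is $496; credit = $1,950 − $496 = $1,454.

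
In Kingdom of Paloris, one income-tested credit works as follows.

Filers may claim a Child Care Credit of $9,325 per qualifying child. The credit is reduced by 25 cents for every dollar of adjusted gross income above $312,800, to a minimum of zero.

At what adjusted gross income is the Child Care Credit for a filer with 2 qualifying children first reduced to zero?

$387,400

Full credit = 2 × $9,325 = $18,650.
The credit falls by 25% of each dollar above $312,800, so it reaches zero when the excess is $18,650 / 25% = $74,600: income = $312,800 + $74,600 = $387,400.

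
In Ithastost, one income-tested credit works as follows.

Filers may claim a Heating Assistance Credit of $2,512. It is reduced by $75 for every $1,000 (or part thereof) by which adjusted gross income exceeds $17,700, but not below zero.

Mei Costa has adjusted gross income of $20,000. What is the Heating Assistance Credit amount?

$2,287

Heating Assistance Credit: income exceeds $17,700 by $2,300, which is 3 full-or-partial $1,000 increments; reduction = 3 × $75 = $225, leaving $2,287.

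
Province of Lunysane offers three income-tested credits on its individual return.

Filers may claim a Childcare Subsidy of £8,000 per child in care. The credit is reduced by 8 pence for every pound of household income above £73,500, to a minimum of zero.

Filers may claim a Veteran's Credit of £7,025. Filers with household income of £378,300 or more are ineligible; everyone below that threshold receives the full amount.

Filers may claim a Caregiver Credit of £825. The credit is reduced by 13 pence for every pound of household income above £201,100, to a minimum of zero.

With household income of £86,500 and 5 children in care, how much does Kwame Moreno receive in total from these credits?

£46,810

Childcare Subsidy: base = 5 × £8,000 = £40,000. 8% of the £13,000 excess over £73,500 is £1,040; credit = £40,000 − £1,040 = £38,960.
Veteran's Credit: £86,500 is below the £378,300 cutoff, so the full £7,025 applies.
Caregiver Credit: £86,500 is at or below the £201,100 threshold, so the full £825 applies.
Total: £38,960 + £7,025 + £825 = £46,810.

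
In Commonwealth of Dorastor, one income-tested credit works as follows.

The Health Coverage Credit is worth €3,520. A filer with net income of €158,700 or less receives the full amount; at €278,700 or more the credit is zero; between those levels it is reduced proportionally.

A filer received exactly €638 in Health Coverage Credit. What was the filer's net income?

€256,950

€638 is 638/3,520 of the full €3,520, so 2,882/3,520 of the €120,000 range has been used: income = €158,700 + €120,000 × 2,882/3,520 = €256,950.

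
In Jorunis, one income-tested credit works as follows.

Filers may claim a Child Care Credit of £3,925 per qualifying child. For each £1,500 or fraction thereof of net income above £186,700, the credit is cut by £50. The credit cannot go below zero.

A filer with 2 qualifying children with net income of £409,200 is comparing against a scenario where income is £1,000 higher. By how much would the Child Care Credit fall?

£0

At £409,200 — base = 2 × £3,925 = £7,850. income exceeds £186,700 by £222,500, which is 149 full-or-partial £1,500 increments; reduction = 149 × £50 = £7,450, leaving £400.
At £410,200 — base = 2 × £3,925 = £7,850. income exceeds £186,700 by £223,500, which is 149 full-or-partial £1,500 increments; reduction = 149 × £50 = £7,450, leaving £400.
Lost: £400 − £400 = £0.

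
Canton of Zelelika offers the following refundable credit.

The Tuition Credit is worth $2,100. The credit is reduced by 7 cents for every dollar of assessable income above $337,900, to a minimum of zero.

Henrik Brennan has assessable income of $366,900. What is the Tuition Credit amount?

Tuition Credit: 7% of the $29,000 excess over $337,900 is $2,030; credit = $2,100 − $2,030 = $70.

$70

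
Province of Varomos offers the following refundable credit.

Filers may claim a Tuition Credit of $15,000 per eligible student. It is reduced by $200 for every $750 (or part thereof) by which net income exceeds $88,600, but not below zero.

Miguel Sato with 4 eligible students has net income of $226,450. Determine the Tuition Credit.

$23,200

Tuition Credit: base = 4 × $15,000 = $60,000. income exceeds $88,600 by $137,850, which is 184 full-or-partial $750 increments; reduction = 184 × $200 = $36,800, leaving $23,200.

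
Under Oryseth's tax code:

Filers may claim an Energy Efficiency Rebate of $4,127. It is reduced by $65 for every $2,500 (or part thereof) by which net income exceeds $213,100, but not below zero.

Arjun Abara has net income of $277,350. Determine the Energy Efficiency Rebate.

$2,437

Energy Efficiency Rebate: income exceeds $213,100 by $64,250, which is 26 full-or-partial $2,500 increments; reduction = 26 × $65 = $1,690, leaving $2,437.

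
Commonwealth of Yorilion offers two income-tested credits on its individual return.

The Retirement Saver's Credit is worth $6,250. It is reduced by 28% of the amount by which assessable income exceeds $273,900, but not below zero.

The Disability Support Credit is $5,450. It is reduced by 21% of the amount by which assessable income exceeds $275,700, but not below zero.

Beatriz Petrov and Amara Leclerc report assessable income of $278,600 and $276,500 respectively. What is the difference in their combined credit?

$1,029

Beatriz ($278,600): Retirement Saver's Credit: 28% of the $4,700 excess over $273,900 is $1,316; credit = $6,250 − $1,316 = $4,934. Disability Support Credit: 21% of the $2,900 excess over $275,700 is $609; credit = $5,450 − $609 = $4,841. total $4,934 + $4,841 = $9,775
Amara ($276,500): Retirement Saver's Credit: 28% of the $2,600 excess over $273,900 is $728; credit = $6,250 − $728 = $5,522. Disability Support Credit: 21% of the $800 excess over $275,700 is $168; credit = $5,450 − $168 = $5,282. total $5,522 + $5,282 = $10,804
Difference: |$9,775 − $10,804| = $1,029.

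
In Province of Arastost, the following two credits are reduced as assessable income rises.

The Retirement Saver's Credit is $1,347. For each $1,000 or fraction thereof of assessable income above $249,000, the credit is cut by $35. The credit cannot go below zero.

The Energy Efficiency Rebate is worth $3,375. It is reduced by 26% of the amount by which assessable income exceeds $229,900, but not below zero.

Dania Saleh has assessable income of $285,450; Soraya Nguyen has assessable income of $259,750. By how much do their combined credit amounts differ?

$910

Dania ($285,450): Retirement Saver's Credit: income exceeds $249,000 by $36,450, which is 37 full-or-partial $1,000 increments; reduction = 37 × $35 = $1,295, leaving $52. Energy Efficiency Rebate: 26% of the $55,550 excess over $229,900 is $14,443 ≥ base, so the credit is $0. total $52 + $0 = $52
Soraya ($259,750): Retirement Saver's Credit: income exceeds $249,000 by $10,750, which is 11 full-or-partial $1,000 increments; reduction = 11 × $35 = $385, leaving $962. Energy Efficiency Rebate: 26% of the $29,850 excess over $229,900 is $7,761 ≥ base, so the credit is $0. total $962 + $0 = $962
Difference: |$52 − $962| = $910.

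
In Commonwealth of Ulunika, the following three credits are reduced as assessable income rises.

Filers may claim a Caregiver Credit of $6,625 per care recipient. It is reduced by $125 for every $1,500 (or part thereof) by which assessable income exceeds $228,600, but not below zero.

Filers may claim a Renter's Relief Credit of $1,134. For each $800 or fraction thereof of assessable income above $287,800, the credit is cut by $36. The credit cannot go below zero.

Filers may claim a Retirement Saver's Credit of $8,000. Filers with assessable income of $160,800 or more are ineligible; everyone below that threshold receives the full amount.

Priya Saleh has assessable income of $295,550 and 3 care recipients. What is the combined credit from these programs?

Caregiver Credit: base = 3 × $6,625 = $19,875. income exceeds $228,600 by $66,950, which is 45 full-or-partial $1,500 increments; reduction = 45 × $125 = $5,625, leaving $14,250.
Renter's Relief Credit: income exceeds $287,800 by $7,750, which is 10 full-or-partial $800 increments; reduction = 10 × $36 = $360, leaving $774.
Retirement Saver's Credit: $295,550 meets or exceeds the $160,800 cutoff, so the credit is $0.
Total: $14,250 + $774 + $0 = $15,024.

$15,024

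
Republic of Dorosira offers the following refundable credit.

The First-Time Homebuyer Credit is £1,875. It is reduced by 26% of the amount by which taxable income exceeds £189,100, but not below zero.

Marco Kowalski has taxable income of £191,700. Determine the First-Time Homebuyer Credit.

First-Time Homebuyer Credit: 26% of the £2,600 excess over £189,100 is £676; credit = £1,875 − £676 = £1,199.

£1,199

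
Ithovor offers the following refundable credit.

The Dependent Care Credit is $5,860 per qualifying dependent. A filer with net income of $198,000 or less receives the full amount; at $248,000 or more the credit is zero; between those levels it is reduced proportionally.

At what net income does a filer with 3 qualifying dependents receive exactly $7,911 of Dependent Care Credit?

$225,500

Full credit = 3 × $5,860 = $17,580.
$7,911 is 7,911/17,580 of the full $17,580, so 9,669/17,580 of the $50,000 range has been used: income = $198,000 + $50,000 × 9,669/17,580 = $225,500.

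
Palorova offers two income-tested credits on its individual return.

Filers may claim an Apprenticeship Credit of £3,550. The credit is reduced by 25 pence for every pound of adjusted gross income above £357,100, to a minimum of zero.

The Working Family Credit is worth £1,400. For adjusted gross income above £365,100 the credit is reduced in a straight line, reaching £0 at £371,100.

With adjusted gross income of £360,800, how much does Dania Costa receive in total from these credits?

£4,025

Apprenticeship Credit: 25% of the £3,700 excess over £357,100 is £925; credit = £3,550 − £925 = £2,625.
Working Family Credit: £360,800 is at or below the £365,100 threshold, so the full £1,400 applies.
Total: £2,625 + £1,400 = £4,025.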